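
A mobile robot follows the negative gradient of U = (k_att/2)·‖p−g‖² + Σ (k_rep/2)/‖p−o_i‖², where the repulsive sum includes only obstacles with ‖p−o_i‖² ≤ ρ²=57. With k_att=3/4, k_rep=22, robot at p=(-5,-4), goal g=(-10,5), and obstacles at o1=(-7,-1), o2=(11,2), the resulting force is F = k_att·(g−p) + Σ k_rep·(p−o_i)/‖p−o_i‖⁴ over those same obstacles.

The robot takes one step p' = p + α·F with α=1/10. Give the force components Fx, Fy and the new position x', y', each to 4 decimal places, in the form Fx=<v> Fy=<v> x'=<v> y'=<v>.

F_att = 3/4·(g−p) = 3/4·(-5,9) = (-3.7500,6.7500)
o1: d²=13 ≤ ρ²=57; F_rep = 22·(2,-3)/13² = (0.2604,-0.3905)
o2: d²=292 > ρ²=57 → inactive
F = F_att + ΣF_rep = (-3.4896,6.3595)
p' = p + 1/10·F = (-5.3490,-3.3641)

Fx=-3.4896 Fy=6.3595 x'=-5.3490 y'=-3.3641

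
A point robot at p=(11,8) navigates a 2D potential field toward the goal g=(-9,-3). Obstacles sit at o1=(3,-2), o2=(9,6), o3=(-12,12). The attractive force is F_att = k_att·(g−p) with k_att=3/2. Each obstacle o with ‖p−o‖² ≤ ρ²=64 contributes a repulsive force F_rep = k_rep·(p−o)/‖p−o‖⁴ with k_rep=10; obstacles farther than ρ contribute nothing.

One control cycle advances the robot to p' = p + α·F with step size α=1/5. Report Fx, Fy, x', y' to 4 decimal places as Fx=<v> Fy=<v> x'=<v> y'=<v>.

Fx=-29.6875 Fy=-16.1875 x'=5.0625 y'=4.7625

F_att = 3/2·(g−p) = 3/2·(-20,-11) = (-30.0000,-16.5000)
o1: d²=164 > ρ²=64 → inactive
o2: d²=8 ≤ ρ²=64; F_rep = 10·(2,2)/8² = (0.3125,0.3125)
o3: d²=545 > ρ²=64 → inactive
F = F_att + ΣF_rep = (-29.6875,-16.1875)
p' = p + 1/5·F = (5.0625,4.7625)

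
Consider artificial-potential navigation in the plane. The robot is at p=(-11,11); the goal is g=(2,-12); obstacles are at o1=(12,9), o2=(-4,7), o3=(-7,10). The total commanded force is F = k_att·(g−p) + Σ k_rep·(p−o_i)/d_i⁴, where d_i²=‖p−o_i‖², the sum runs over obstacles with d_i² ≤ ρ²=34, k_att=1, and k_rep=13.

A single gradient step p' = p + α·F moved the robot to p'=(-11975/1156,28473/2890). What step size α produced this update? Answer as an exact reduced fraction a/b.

α = 1/20

F_att = 1·(g−p) = 1·(13,-23) = (13.0000,-23.0000)
o1: d²=533 > ρ²=34 → inactive
o2: d²=65 > ρ²=34 → inactive
o3: d²=17 ≤ ρ²=34; F_rep = 13·(-4,1)/17² = (-0.1799,0.0450)
F = F_att + ΣF_rep = (12.8201,-22.9550)
Δp = p'−p = (0.6410,-1.1478); α = Δx/Fx = (741/1156) / (3705/289) = 1/20
check: Δy/Fy = (-3317/2890) / (-6634/289) = 1/20 ✓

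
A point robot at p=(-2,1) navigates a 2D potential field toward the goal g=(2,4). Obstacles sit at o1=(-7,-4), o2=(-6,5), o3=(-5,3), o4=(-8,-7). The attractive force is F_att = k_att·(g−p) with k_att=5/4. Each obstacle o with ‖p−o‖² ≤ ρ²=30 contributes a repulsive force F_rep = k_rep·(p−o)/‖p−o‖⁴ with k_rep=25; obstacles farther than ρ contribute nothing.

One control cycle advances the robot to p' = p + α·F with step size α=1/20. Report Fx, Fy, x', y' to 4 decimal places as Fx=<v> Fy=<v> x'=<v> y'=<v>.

F_att = 5/4·(g−p) = 5/4·(4,3) = (5.0000,3.7500)
o1: d²=50 > ρ²=30 → inactive
o2: d²=32 > ρ²=30 → inactive
o3: d²=13 ≤ ρ²=30; F_rep = 25·(3,-2)/13² = (0.4438,-0.2959)
o4: d²=100 > ρ²=30 → inactive
F = F_att + ΣF_rep = (5.4438,3.4541)
p' = p + 1/20·F = (-1.7278,1.1727)

Fx=5.4438 Fy=3.4541 x'=-1.7278 y'=1.1727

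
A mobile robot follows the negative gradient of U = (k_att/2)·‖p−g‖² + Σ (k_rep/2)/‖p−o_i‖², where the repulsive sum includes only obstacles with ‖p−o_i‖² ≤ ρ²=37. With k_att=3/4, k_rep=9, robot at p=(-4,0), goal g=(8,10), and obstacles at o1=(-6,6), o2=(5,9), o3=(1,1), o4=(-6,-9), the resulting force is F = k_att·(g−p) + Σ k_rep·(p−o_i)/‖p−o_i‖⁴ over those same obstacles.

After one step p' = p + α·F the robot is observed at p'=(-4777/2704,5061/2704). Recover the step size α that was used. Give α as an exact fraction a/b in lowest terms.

F_att = 3/4·(g−p) = 3/4·(12,10) = (9.0000,7.5000)
o1: d²=40 > ρ²=37 → inactive
o2: d²=162 > ρ²=37 → inactive
o3: d²=26 ≤ ρ²=37; F_rep = 9·(-5,-1)/26² = (-0.0666,-0.0133)
o4: d²=85 > ρ²=37 → inactive
F = F_att + ΣF_rep = (8.9334,7.4867)
Δp = p'−p = (2.2334,1.8717); α = Δx/Fx = (6039/2704) / (6039/676) = 1/4
check: Δy/Fy = (5061/2704) / (5061/676) = 1/4 ✓

α = 1/4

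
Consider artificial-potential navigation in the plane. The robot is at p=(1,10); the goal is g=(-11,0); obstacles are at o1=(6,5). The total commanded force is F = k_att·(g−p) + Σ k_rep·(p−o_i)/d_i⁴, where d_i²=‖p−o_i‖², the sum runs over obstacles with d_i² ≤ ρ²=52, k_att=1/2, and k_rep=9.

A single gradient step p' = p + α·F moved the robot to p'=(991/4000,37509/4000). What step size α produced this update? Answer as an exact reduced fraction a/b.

F_att = 1/2·(g−p) = 1/2·(-12,-10) = (-6.0000,-5.0000)
o1: d²=50 ≤ ρ²=52; F_rep = 9·(-5,5)/50² = (-0.0180,0.0180)
F = F_att + ΣF_rep = (-6.0180,-4.9820)
Δp = p'−p = (-0.7522,-0.6228); α = Δx/Fx = (-3009/4000) / (-3009/500) = 1/8
check: Δy/Fy = (-2491/4000) / (-2491/500) = 1/8 ✓

α = 1/8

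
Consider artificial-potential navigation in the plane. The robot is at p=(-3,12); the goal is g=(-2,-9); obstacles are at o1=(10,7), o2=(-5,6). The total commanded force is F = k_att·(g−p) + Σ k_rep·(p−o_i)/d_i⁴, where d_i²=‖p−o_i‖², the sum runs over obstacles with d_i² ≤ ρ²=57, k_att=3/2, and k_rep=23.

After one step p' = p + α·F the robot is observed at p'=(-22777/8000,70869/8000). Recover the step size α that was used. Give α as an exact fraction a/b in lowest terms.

α = 1/10

F_att = 3/2·(g−p) = 3/2·(1,-21) = (1.5000,-31.5000)
o1: d²=194 > ρ²=57 → inactive
o2: d²=40 ≤ ρ²=57; F_rep = 23·(2,6)/40² = (0.0288,0.0862)
F = F_att + ΣF_rep = (1.5288,-31.4138)
Δp = p'−p = (0.1529,-3.1414); α = Δx/Fx = (1223/8000) / (1223/800) = 1/10
check: Δy/Fy = (-25131/8000) / (-25131/800) = 1/10 ✓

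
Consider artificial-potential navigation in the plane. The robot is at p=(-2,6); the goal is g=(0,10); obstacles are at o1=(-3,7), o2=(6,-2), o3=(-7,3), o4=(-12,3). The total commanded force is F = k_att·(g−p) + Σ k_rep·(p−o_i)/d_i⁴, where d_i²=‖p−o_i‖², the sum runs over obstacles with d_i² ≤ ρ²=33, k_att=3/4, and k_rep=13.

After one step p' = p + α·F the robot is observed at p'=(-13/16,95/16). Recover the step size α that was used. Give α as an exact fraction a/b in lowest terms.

F_att = 3/4·(g−p) = 3/4·(2,4) = (1.5000,3.0000)
o1: d²=2 ≤ ρ²=33; F_rep = 13·(1,-1)/2² = (3.2500,-3.2500)
o2: d²=128 > ρ²=33 → inactive
o3: d²=34 > ρ²=33 → inactive
o4: d²=109 > ρ²=33 → inactive
F = F_att + ΣF_rep = (4.7500,-0.2500)
Δp = p'−p = (1.1875,-0.0625); α = Δx/Fx = (19/16) / (19/4) = 1/4
check: Δy/Fy = (-1/16) / (-1/4) = 1/4 ✓

α = 1/4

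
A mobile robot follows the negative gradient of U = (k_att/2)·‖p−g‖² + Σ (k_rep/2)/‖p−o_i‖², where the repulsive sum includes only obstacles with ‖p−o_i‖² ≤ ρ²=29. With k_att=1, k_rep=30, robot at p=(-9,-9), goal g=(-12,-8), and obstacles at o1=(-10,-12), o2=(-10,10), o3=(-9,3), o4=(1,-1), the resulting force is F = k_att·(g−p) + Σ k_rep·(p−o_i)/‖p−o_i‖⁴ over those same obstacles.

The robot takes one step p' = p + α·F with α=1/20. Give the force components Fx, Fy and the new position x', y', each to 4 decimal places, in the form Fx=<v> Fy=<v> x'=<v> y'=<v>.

F_att = 1·(g−p) = 1·(-3,1) = (-3.0000,1.0000)
o1: d²=10 ≤ ρ²=29; F_rep = 30·(1,3)/10² = (0.3000,0.9000)
o2: d²=362 > ρ²=29 → inactive
o3: d²=144 > ρ²=29 → inactive
o4: d²=164 > ρ²=29 → inactive
F = F_att + ΣF_rep = (-2.7000,1.9000)
p' = p + 1/20·F = (-9.1350,-8.9050)

Fx=-2.7000 Fy=1.9000 x'=-9.1350 y'=-8.9050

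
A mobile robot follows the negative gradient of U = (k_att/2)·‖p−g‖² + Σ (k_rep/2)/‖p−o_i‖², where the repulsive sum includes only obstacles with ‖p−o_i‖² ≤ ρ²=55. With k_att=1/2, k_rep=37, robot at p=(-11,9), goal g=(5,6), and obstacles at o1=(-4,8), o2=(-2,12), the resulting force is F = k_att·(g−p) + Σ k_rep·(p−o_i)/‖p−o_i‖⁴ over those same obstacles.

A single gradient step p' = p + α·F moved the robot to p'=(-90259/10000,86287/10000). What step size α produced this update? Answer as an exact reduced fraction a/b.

α = 1/4

F_att = 1/2·(g−p) = 1/2·(16,-3) = (8.0000,-1.5000)
o1: d²=50 ≤ ρ²=55; F_rep = 37·(-7,1)/50² = (-0.1036,0.0148)
o2: d²=90 > ρ²=55 → inactive
F = F_att + ΣF_rep = (7.8964,-1.4852)
Δp = p'−p = (1.9741,-0.3713); α = Δx/Fx = (19741/10000) / (19741/2500) = 1/4
check: Δy/Fy = (-3713/10000) / (-3713/2500) = 1/4 ✓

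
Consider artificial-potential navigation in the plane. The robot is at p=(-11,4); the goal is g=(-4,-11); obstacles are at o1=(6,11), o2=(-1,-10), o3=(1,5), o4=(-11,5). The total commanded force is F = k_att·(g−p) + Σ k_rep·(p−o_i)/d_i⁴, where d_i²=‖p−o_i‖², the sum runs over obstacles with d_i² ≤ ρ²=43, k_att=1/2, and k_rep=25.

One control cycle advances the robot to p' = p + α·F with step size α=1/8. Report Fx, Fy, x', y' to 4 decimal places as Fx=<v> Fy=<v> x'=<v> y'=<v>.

Fx=3.5000 Fy=-32.5000 x'=-10.5625 y'=-0.0625

F_att = 1/2·(g−p) = 1/2·(7,-15) = (3.5000,-7.5000)
o1: d²=338 > ρ²=43 → inactive
o2: d²=296 > ρ²=43 → inactive
o3: d²=145 > ρ²=43 → inactive
o4: d²=1 ≤ ρ²=43; F_rep = 25·(0,-1)/1² = (0.0000,-25.0000)
F = F_att + ΣF_rep = (3.5000,-32.5000)
p' = p + 1/8·F = (-10.5625,-0.0625)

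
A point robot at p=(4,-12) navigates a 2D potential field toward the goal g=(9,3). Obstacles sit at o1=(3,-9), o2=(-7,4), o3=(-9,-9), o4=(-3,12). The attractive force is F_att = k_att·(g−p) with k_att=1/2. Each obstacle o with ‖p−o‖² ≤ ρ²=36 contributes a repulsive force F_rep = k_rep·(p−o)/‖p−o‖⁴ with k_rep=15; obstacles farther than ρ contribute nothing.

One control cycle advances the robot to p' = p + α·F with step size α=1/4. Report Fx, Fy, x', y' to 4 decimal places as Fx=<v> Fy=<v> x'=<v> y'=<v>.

F_att = 1/2·(g−p) = 1/2·(5,15) = (2.5000,7.5000)
o1: d²=10 ≤ ρ²=36; F_rep = 15·(1,-3)/10² = (0.1500,-0.4500)
o2: d²=377 > ρ²=36 → inactive
o3: d²=178 > ρ²=36 → inactive
o4: d²=625 > ρ²=36 → inactive
F = F_att + ΣF_rep = (2.6500,7.0500)
p' = p + 1/4·F = (4.6625,-10.2375)

Fx=2.6500 Fy=7.0500 x'=4.6625 y'=-10.2375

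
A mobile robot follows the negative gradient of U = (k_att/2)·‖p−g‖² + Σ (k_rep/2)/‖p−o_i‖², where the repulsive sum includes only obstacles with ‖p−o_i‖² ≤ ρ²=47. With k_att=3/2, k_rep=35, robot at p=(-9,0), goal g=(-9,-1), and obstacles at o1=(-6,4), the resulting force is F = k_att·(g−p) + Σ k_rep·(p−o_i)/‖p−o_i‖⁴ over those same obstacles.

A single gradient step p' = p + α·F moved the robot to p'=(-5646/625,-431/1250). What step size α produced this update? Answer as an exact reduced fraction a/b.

α = 1/5

F_att = 3/2·(g−p) = 3/2·(0,-1) = (0.0000,-1.5000)
o1: d²=25 ≤ ρ²=47; F_rep = 35·(-3,-4)/25² = (-0.1680,-0.2240)
F = F_att + ΣF_rep = (-0.1680,-1.7240)
Δp = p'−p = (-0.0336,-0.3448); α = Δx/Fx = (-21/625) / (-21/125) = 1/5
check: Δy/Fy = (-431/1250) / (-431/250) = 1/5 ✓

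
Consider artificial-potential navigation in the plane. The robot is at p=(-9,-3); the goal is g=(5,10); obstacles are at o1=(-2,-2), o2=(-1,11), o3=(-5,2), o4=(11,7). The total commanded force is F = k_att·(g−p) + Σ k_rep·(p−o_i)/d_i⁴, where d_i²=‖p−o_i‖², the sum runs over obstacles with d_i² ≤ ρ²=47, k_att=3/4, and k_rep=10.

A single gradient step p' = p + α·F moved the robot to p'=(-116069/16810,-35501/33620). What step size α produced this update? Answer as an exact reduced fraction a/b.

F_att = 3/4·(g−p) = 3/4·(14,13) = (10.5000,9.7500)
o1: d²=50 > ρ²=47 → inactive
o2: d²=260 > ρ²=47 → inactive
o3: d²=41 ≤ ρ²=47; F_rep = 10·(-4,-5)/41² = (-0.0238,-0.0297)
o4: d²=500 > ρ²=47 → inactive
F = F_att + ΣF_rep = (10.4762,9.7203)
Δp = p'−p = (2.0952,1.9441); α = Δx/Fx = (35221/16810) / (35221/3362) = 1/5
check: Δy/Fy = (65359/33620) / (65359/6724) = 1/5 ✓

α = 1/5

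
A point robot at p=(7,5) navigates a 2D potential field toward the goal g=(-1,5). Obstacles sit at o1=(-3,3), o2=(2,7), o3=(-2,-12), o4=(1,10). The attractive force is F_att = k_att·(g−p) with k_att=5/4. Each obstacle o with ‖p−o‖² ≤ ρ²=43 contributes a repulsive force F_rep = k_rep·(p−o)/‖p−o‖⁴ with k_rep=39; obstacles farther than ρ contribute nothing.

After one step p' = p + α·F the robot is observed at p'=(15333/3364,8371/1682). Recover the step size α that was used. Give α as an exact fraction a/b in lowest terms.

α = 1/4

F_att = 5/4·(g−p) = 5/4·(-8,0) = (-10.0000,0.0000)
o1: d²=104 > ρ²=43 → inactive
o2: d²=29 ≤ ρ²=43; F_rep = 39·(5,-2)/29² = (0.2319,-0.0927)
o3: d²=370 > ρ²=43 → inactive
o4: d²=61 > ρ²=43 → inactive
F = F_att + ΣF_rep = (-9.7681,-0.0927)
Δp = p'−p = (-2.4420,-0.0232); α = Δx/Fx = (-8215/3364) / (-8215/841) = 1/4
check: Δy/Fy = (-39/1682) / (-78/841) = 1/4 ✓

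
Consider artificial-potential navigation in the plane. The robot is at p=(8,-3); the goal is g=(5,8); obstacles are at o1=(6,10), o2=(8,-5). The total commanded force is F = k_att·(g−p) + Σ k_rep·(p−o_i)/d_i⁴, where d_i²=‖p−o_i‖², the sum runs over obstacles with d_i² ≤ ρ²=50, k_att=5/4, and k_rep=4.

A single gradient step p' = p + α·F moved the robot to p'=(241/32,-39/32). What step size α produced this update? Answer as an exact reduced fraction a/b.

α = 1/8

F_att = 5/4·(g−p) = 5/4·(-3,11) = (-3.7500,13.7500)
o1: d²=173 > ρ²=50 → inactive
o2: d²=4 ≤ ρ²=50; F_rep = 4·(0,2)/4² = (0.0000,0.5000)
F = F_att + ΣF_rep = (-3.7500,14.2500)
Δp = p'−p = (-0.4688,1.7812); α = Δx/Fx = (-15/32) / (-15/4) = 1/8
check: Δy/Fy = (57/32) / (57/4) = 1/8 ✓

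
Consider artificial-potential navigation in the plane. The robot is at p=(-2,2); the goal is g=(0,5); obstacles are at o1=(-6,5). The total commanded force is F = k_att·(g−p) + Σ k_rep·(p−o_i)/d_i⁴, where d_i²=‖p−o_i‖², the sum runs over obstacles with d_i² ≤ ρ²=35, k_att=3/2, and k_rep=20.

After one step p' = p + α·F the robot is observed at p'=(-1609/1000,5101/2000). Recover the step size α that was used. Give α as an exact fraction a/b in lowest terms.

α = 1/8

F_att = 3/2·(g−p) = 3/2·(2,3) = (3.0000,4.5000)
o1: d²=25 ≤ ρ²=35; F_rep = 20·(4,-3)/25² = (0.1280,-0.0960)
F = F_att + ΣF_rep = (3.1280,4.4040)
Δp = p'−p = (0.3910,0.5505); α = Δx/Fx = (391/1000) / (391/125) = 1/8
check: Δy/Fy = (1101/2000) / (1101/250) = 1/8 ✓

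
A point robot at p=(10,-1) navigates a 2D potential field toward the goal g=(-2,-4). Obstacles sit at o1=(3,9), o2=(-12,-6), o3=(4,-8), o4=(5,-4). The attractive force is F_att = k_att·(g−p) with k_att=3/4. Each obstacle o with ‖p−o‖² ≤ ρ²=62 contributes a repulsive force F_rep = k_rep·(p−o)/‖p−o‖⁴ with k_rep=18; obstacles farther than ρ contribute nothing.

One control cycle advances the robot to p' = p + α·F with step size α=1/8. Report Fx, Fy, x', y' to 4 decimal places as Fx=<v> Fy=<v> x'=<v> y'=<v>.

Fx=-8.9221 Fy=-2.2033 x'=8.8847 y'=-1.2754

F_att = 3/4·(g−p) = 3/4·(-12,-3) = (-9.0000,-2.2500)
o1: d²=149 > ρ²=62 → inactive
o2: d²=509 > ρ²=62 → inactive
o3: d²=85 > ρ²=62 → inactive
o4: d²=34 ≤ ρ²=62; F_rep = 18·(5,3)/34² = (0.0779,0.0467)
F = F_att + ΣF_rep = (-8.9221,-2.2033)
p' = p + 1/8·F = (8.8847,-1.2754)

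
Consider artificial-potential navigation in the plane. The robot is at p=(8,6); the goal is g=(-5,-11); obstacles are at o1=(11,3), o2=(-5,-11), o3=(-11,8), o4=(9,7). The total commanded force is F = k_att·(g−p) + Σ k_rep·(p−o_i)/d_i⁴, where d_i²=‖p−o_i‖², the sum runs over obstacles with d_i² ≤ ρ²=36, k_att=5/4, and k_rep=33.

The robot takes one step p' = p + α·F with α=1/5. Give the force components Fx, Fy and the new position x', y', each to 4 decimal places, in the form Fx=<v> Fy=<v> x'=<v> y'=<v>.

Fx=-24.8056 Fy=-29.1944 x'=3.0389 y'=0.1611

F_att = 5/4·(g−p) = 5/4·(-13,-17) = (-16.2500,-21.2500)
o1: d²=18 ≤ ρ²=36; F_rep = 33·(-3,3)/18² = (-0.3056,0.3056)
o2: d²=458 > ρ²=36 → inactive
o3: d²=365 > ρ²=36 → inactive
o4: d²=2 ≤ ρ²=36; F_rep = 33·(-1,-1)/2² = (-8.2500,-8.2500)
F = F_att + ΣF_rep = (-24.8056,-29.1944)
p' = p + 1/5·F = (3.0389,0.1611)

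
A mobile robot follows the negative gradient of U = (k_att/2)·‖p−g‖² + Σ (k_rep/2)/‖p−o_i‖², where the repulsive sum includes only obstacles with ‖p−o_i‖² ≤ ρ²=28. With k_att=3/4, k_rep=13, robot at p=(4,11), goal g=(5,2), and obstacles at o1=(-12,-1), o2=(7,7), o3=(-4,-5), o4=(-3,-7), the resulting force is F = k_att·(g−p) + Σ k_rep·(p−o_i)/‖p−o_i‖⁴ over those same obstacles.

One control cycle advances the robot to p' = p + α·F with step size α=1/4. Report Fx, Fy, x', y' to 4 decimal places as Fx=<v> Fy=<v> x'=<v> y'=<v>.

Fx=0.6876 Fy=-6.6668 x'=4.1719 y'=9.3333

F_att = 3/4·(g−p) = 3/4·(1,-9) = (0.7500,-6.7500)
o1: d²=400 > ρ²=28 → inactive
o2: d²=25 ≤ ρ²=28; F_rep = 13·(-3,4)/25² = (-0.0624,0.0832)
o3: d²=320 > ρ²=28 → inactive
o4: d²=373 > ρ²=28 → inactive
F = F_att + ΣF_rep = (0.6876,-6.6668)
p' = p + 1/4·F = (4.1719,9.3333)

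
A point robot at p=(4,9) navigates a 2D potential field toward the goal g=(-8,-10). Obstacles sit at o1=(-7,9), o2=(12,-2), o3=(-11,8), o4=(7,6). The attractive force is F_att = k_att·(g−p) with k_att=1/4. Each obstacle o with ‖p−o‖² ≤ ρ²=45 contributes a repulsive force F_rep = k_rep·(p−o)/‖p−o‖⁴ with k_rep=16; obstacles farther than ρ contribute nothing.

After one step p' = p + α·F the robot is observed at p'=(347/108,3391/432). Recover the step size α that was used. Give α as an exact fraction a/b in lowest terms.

α = 1/4

F_att = 1/4·(g−p) = 1/4·(-12,-19) = (-3.0000,-4.7500)
o1: d²=121 > ρ²=45 → inactive
o2: d²=185 > ρ²=45 → inactive
o3: d²=226 > ρ²=45 → inactive
o4: d²=18 ≤ ρ²=45; F_rep = 16·(-3,3)/18² = (-0.1481,0.1481)
F = F_att + ΣF_rep = (-3.1481,-4.6019)
Δp = p'−p = (-0.7870,-1.1505); α = Δx/Fx = (-85/108) / (-85/27) = 1/4
check: Δy/Fy = (-497/432) / (-497/108) = 1/4 ✓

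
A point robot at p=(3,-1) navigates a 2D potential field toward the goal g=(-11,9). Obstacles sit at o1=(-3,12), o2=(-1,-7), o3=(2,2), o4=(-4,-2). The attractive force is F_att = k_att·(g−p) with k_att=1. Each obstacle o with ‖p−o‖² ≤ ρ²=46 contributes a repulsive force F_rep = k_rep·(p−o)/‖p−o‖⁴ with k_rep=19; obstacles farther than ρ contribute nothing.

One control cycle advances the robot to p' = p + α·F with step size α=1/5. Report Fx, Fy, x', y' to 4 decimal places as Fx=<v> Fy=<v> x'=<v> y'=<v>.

Fx=-13.8100 Fy=9.4300 x'=0.2380 y'=0.8860

F_att = 1·(g−p) = 1·(-14,10) = (-14.0000,10.0000)
o1: d²=205 > ρ²=46 → inactive
o2: d²=52 > ρ²=46 → inactive
o3: d²=10 ≤ ρ²=46; F_rep = 19·(1,-3)/10² = (0.1900,-0.5700)
o4: d²=50 > ρ²=46 → inactive
F = F_att + ΣF_rep = (-13.8100,9.4300)
p' = p + 1/5·F = (0.2380,0.8860)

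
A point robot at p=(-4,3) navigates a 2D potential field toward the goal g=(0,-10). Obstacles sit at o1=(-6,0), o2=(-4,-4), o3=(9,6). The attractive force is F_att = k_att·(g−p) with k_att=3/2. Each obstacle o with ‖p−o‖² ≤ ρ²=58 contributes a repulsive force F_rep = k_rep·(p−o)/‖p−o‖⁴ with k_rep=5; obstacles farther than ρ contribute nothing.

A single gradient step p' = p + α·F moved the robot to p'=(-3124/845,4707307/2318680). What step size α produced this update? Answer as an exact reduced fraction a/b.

α = 1/20

F_att = 3/2·(g−p) = 3/2·(4,-13) = (6.0000,-19.5000)
o1: d²=13 ≤ ρ²=58; F_rep = 5·(2,3)/13² = (0.0592,0.0888)
o2: d²=49 ≤ ρ²=58; F_rep = 5·(0,7)/49² = (0.0000,0.0146)
o3: d²=178 > ρ²=58 → inactive
F = F_att + ΣF_rep = (6.0592,-19.3967)
Δp = p'−p = (0.3030,-0.9698); α = Δx/Fx = (256/845) / (1024/169) = 1/20
check: Δy/Fy = (-2248733/2318680) / (-2248733/115934) = 1/20 ✓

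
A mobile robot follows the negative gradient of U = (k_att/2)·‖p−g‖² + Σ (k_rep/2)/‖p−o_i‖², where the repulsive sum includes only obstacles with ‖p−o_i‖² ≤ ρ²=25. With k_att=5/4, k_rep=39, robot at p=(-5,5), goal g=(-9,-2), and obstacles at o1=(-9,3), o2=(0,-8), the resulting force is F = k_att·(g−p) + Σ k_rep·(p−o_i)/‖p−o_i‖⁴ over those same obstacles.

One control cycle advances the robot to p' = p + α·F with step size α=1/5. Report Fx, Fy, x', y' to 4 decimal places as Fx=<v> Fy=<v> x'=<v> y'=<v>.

Fx=-4.6100 Fy=-8.5550 x'=-5.9220 y'=3.2890

F_att = 5/4·(g−p) = 5/4·(-4,-7) = (-5.0000,-8.7500)
o1: d²=20 ≤ ρ²=25; F_rep = 39·(4,2)/20² = (0.3900,0.1950)
o2: d²=194 > ρ²=25 → inactive
F = F_att + ΣF_rep = (-4.6100,-8.5550)
p' = p + 1/5·F = (-5.9220,3.2890)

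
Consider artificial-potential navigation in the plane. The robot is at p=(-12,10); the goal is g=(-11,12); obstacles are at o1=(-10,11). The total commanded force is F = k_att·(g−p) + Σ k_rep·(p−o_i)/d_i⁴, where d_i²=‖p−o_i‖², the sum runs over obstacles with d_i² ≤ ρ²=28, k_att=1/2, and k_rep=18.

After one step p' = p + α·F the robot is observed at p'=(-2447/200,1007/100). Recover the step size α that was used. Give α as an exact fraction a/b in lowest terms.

F_att = 1/2·(g−p) = 1/2·(1,2) = (0.5000,1.0000)
o1: d²=5 ≤ ρ²=28; F_rep = 18·(-2,-1)/5² = (-1.4400,-0.7200)
F = F_att + ΣF_rep = (-0.9400,0.2800)
Δp = p'−p = (-0.2350,0.0700); α = Δx/Fx = (-47/200) / (-47/50) = 1/4
check: Δy/Fy = (7/100) / (7/25) = 1/4 ✓

α = 1/4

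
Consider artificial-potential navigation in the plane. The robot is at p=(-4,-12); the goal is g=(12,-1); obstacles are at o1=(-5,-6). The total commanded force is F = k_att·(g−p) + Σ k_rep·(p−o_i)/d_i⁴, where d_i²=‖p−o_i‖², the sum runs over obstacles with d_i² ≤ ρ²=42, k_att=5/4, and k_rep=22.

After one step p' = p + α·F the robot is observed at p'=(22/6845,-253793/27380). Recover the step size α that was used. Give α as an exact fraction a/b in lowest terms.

F_att = 5/4·(g−p) = 5/4·(16,11) = (20.0000,13.7500)
o1: d²=37 ≤ ρ²=42; F_rep = 22·(1,-6)/37² = (0.0161,-0.0964)
F = F_att + ΣF_rep = (20.0161,13.6536)
Δp = p'−p = (4.0032,2.7307); α = Δx/Fx = (27402/6845) / (27402/1369) = 1/5
check: Δy/Fy = (74767/27380) / (74767/5476) = 1/5 ✓

α = 1/5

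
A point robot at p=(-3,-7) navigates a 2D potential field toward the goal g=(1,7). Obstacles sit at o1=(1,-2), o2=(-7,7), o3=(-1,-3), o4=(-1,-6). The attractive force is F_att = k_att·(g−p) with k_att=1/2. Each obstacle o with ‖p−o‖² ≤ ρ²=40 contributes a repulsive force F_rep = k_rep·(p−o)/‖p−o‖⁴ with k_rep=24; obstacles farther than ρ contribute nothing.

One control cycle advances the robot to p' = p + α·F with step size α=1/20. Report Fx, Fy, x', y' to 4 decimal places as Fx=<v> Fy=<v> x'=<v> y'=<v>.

F_att = 1/2·(g−p) = 1/2·(4,14) = (2.0000,7.0000)
o1: d²=41 > ρ²=40 → inactive
o2: d²=212 > ρ²=40 → inactive
o3: d²=20 ≤ ρ²=40; F_rep = 24·(-2,-4)/20² = (-0.1200,-0.2400)
o4: d²=5 ≤ ρ²=40; F_rep = 24·(-2,-1)/5² = (-1.9200,-0.9600)
F = F_att + ΣF_rep = (-0.0400,5.8000)
p' = p + 1/20·F = (-3.0020,-6.7100)

Fx=-0.0400 Fy=5.8000 x'=-3.0020 y'=-6.7100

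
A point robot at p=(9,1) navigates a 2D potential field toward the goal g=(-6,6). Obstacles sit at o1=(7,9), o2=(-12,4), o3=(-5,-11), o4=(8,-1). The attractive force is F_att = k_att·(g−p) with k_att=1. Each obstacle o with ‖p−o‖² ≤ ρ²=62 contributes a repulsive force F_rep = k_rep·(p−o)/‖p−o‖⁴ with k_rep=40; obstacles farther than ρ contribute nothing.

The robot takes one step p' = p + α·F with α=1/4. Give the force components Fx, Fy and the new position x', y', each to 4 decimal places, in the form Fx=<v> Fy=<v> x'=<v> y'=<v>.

F_att = 1·(g−p) = 1·(-15,5) = (-15.0000,5.0000)
o1: d²=68 > ρ²=62 → inactive
o2: d²=450 > ρ²=62 → inactive
o3: d²=340 > ρ²=62 → inactive
o4: d²=5 ≤ ρ²=62; F_rep = 40·(1,2)/5² = (1.6000,3.2000)
F = F_att + ΣF_rep = (-13.4000,8.2000)
p' = p + 1/4·F = (5.6500,3.0500)

Fx=-13.4000 Fy=8.2000 x'=5.6500 y'=3.0500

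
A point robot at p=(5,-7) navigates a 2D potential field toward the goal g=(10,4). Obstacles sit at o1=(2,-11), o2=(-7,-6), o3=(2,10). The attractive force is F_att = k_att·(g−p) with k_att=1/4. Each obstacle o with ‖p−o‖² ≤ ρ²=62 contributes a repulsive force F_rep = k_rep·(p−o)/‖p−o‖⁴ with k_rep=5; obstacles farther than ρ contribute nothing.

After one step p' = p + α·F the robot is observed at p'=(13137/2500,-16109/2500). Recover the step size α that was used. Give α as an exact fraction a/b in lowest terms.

F_att = 1/4·(g−p) = 1/4·(5,11) = (1.2500,2.7500)
o1: d²=25 ≤ ρ²=62; F_rep = 5·(3,4)/25² = (0.0240,0.0320)
o2: d²=145 > ρ²=62 → inactive
o3: d²=298 > ρ²=62 → inactive
F = F_att + ΣF_rep = (1.2740,2.7820)
Δp = p'−p = (0.2548,0.5564); α = Δx/Fx = (637/2500) / (637/500) = 1/5
check: Δy/Fy = (1391/2500) / (1391/500) = 1/5 ✓

α = 1/5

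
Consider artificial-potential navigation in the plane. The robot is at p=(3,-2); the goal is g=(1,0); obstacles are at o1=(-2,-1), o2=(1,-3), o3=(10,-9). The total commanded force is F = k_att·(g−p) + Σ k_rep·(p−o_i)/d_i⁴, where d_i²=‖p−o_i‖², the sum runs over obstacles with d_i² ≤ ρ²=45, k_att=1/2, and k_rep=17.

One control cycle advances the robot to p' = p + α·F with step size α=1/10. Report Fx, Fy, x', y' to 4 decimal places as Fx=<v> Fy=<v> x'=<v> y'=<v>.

Fx=0.4857 Fy=1.6549 x'=3.0486 y'=-1.8345

F_att = 1/2·(g−p) = 1/2·(-2,2) = (-1.0000,1.0000)
o1: d²=26 ≤ ρ²=45; F_rep = 17·(5,-1)/26² = (0.1257,-0.0251)
o2: d²=5 ≤ ρ²=45; F_rep = 17·(2,1)/5² = (1.3600,0.6800)
o3: d²=98 > ρ²=45 → inactive
F = F_att + ΣF_rep = (0.4857,1.6549)
p' = p + 1/10·F = (3.0486,-1.8345)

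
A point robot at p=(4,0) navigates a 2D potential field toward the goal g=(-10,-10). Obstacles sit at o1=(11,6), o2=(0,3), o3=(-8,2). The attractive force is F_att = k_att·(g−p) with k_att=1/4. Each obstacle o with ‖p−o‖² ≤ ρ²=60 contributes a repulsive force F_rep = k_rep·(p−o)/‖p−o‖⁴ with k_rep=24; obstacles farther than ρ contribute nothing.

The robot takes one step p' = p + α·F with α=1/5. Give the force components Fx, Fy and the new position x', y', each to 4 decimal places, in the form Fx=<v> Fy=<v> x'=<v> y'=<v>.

F_att = 1/4·(g−p) = 1/4·(-14,-10) = (-3.5000,-2.5000)
o1: d²=85 > ρ²=60 → inactive
o2: d²=25 ≤ ρ²=60; F_rep = 24·(4,-3)/25² = (0.1536,-0.1152)
o3: d²=148 > ρ²=60 → inactive
F = F_att + ΣF_rep = (-3.3464,-2.6152)
p' = p + 1/5·F = (3.3307,-0.5230)

Fx=-3.3464 Fy=-2.6152 x'=3.3307 y'=-0.5230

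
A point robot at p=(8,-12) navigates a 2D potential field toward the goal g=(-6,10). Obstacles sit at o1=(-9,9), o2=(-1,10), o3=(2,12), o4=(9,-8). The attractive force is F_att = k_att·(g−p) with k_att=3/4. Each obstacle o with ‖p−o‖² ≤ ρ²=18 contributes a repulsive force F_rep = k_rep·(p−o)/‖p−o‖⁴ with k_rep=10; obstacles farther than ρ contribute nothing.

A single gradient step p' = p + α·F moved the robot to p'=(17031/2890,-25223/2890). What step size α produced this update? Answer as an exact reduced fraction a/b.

F_att = 3/4·(g−p) = 3/4·(-14,22) = (-10.5000,16.5000)
o1: d²=730 > ρ²=18 → inactive
o2: d²=565 > ρ²=18 → inactive
o3: d²=612 > ρ²=18 → inactive
o4: d²=17 ≤ ρ²=18; F_rep = 10·(-1,-4)/17² = (-0.0346,-0.1384)
F = F_att + ΣF_rep = (-10.5346,16.3616)
Δp = p'−p = (-2.1069,3.2723); α = Δx/Fx = (-6089/2890) / (-6089/578) = 1/5
check: Δy/Fy = (9457/2890) / (9457/578) = 1/5 ✓

α = 1/5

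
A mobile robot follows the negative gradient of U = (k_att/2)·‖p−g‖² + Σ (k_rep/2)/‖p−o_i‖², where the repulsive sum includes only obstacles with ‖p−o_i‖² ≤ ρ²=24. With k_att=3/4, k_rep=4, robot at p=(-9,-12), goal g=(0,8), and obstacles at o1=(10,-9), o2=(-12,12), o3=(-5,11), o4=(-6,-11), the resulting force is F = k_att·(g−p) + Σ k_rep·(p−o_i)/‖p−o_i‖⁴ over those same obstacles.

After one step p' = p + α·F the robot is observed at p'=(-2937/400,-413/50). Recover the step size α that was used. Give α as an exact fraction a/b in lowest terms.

α = 1/4

F_att = 3/4·(g−p) = 3/4·(9,20) = (6.7500,15.0000)
o1: d²=370 > ρ²=24 → inactive
o2: d²=585 > ρ²=24 → inactive
o3: d²=545 > ρ²=24 → inactive
o4: d²=10 ≤ ρ²=24; F_rep = 4·(-3,-1)/10² = (-0.1200,-0.0400)
F = F_att + ΣF_rep = (6.6300,14.9600)
Δp = p'−p = (1.6575,3.7400); α = Δx/Fx = (663/400) / (663/100) = 1/4
check: Δy/Fy = (187/50) / (374/25) = 1/4 ✓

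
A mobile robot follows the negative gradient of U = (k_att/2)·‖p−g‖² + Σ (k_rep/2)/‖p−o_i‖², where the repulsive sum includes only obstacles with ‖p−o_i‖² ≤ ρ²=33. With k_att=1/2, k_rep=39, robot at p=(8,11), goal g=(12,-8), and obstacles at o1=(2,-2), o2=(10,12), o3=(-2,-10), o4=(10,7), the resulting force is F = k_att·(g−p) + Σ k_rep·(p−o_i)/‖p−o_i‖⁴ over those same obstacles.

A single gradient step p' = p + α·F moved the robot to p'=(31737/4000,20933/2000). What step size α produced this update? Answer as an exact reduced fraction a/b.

α = 1/20

F_att = 1/2·(g−p) = 1/2·(4,-19) = (2.0000,-9.5000)
o1: d²=205 > ρ²=33 → inactive
o2: d²=5 ≤ ρ²=33; F_rep = 39·(-2,-1)/5² = (-3.1200,-1.5600)
o3: d²=541 > ρ²=33 → inactive
o4: d²=20 ≤ ρ²=33; F_rep = 39·(-2,4)/20² = (-0.1950,0.3900)
F = F_att + ΣF_rep = (-1.3150,-10.6700)
Δp = p'−p = (-0.0658,-0.5335); α = Δx/Fx = (-263/4000) / (-263/200) = 1/20
check: Δy/Fy = (-1067/2000) / (-1067/100) = 1/20 ✓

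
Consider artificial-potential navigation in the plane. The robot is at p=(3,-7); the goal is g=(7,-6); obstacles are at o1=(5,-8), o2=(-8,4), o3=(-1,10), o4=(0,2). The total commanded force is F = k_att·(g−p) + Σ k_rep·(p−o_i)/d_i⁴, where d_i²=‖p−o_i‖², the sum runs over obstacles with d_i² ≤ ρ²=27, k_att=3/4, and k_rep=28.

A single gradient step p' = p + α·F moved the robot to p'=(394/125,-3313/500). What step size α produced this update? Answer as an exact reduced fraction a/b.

α = 1/5

F_att = 3/4·(g−p) = 3/4·(4,1) = (3.0000,0.7500)
o1: d²=5 ≤ ρ²=27; F_rep = 28·(-2,1)/5² = (-2.2400,1.1200)
o2: d²=242 > ρ²=27 → inactive
o3: d²=305 > ρ²=27 → inactive
o4: d²=90 > ρ²=27 → inactive
F = F_att + ΣF_rep = (0.7600,1.8700)
Δp = p'−p = (0.1520,0.3740); α = Δx/Fx = (19/125) / (19/25) = 1/5
check: Δy/Fy = (187/500) / (187/100) = 1/5 ✓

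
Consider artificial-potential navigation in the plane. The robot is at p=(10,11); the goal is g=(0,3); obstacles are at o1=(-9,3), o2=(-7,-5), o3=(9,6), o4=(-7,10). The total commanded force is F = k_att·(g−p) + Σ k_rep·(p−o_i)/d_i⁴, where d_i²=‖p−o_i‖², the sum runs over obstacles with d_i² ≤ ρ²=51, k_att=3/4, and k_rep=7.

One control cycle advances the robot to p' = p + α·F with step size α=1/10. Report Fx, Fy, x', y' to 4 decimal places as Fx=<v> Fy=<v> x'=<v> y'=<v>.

F_att = 3/4·(g−p) = 3/4·(-10,-8) = (-7.5000,-6.0000)
o1: d²=425 > ρ²=51 → inactive
o2: d²=545 > ρ²=51 → inactive
o3: d²=26 ≤ ρ²=51; F_rep = 7·(1,5)/26² = (0.0104,0.0518)
o4: d²=290 > ρ²=51 → inactive
F = F_att + ΣF_rep = (-7.4896,-5.9482)
p' = p + 1/10·F = (9.2510,10.4052)

Fx=-7.4896 Fy=-5.9482 x'=9.2510 y'=10.4052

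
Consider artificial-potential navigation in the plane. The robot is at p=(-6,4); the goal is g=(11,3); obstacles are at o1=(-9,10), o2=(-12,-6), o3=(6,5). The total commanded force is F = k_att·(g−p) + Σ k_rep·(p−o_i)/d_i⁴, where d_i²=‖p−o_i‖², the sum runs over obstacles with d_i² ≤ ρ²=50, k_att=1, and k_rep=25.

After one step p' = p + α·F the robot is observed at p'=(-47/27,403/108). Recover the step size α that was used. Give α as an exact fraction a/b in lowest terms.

F_att = 1·(g−p) = 1·(17,-1) = (17.0000,-1.0000)
o1: d²=45 ≤ ρ²=50; F_rep = 25·(3,-6)/45² = (0.0370,-0.0741)
o2: d²=136 > ρ²=50 → inactive
o3: d²=145 > ρ²=50 → inactive
F = F_att + ΣF_rep = (17.0370,-1.0741)
Δp = p'−p = (4.2593,-0.2685); α = Δx/Fx = (115/27) / (460/27) = 1/4
check: Δy/Fy = (-29/108) / (-29/27) = 1/4 ✓

α = 1/4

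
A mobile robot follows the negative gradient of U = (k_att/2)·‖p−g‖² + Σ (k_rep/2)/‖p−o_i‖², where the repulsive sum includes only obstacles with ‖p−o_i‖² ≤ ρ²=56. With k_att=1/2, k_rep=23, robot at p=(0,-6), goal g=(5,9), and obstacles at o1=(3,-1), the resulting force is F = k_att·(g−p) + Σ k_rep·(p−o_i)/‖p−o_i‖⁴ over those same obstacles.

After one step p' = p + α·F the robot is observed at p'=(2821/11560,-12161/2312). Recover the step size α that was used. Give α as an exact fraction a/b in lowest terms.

F_att = 1/2·(g−p) = 1/2·(5,15) = (2.5000,7.5000)
o1: d²=34 ≤ ρ²=56; F_rep = 23·(-3,-5)/34² = (-0.0597,-0.0995)
F = F_att + ΣF_rep = (2.4403,7.4005)
Δp = p'−p = (0.2440,0.7401); α = Δx/Fx = (2821/11560) / (2821/1156) = 1/10
check: Δy/Fy = (1711/2312) / (8555/1156) = 1/10 ✓

α = 1/10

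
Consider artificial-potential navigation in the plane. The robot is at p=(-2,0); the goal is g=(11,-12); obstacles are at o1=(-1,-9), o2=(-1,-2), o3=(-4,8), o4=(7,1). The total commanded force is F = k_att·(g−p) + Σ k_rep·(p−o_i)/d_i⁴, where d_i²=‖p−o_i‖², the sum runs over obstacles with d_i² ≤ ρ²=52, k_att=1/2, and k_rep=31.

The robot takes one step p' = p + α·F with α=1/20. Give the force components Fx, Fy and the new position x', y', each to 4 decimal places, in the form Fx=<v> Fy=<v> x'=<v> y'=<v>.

F_att = 1/2·(g−p) = 1/2·(13,-12) = (6.5000,-6.0000)
o1: d²=82 > ρ²=52 → inactive
o2: d²=5 ≤ ρ²=52; F_rep = 31·(-1,2)/5² = (-1.2400,2.4800)
o3: d²=68 > ρ²=52 → inactive
o4: d²=82 > ρ²=52 → inactive
F = F_att + ΣF_rep = (5.2600,-3.5200)
p' = p + 1/20·F = (-1.7370,-0.1760)

Fx=5.2600 Fy=-3.5200 x'=-1.7370 y'=-0.1760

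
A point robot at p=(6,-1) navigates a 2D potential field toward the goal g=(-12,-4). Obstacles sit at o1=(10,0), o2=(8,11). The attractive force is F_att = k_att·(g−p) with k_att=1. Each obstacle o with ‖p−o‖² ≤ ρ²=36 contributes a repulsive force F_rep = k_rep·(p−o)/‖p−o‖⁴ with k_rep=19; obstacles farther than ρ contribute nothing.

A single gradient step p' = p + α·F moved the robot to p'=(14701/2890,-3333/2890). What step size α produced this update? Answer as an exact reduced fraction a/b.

F_att = 1·(g−p) = 1·(-18,-3) = (-18.0000,-3.0000)
o1: d²=17 ≤ ρ²=36; F_rep = 19·(-4,-1)/17² = (-0.2630,-0.0657)
o2: d²=148 > ρ²=36 → inactive
F = F_att + ΣF_rep = (-18.2630,-3.0657)
Δp = p'−p = (-0.9131,-0.1533); α = Δx/Fx = (-2639/2890) / (-5278/289) = 1/20
check: Δy/Fy = (-443/2890) / (-886/289) = 1/20 ✓

α = 1/20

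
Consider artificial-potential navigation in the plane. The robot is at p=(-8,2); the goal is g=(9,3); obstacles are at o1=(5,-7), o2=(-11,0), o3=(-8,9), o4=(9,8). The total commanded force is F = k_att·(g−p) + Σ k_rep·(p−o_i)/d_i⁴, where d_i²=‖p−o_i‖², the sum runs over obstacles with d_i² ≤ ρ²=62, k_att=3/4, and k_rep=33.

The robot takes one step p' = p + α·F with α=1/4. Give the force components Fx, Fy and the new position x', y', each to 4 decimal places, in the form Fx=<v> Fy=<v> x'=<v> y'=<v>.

F_att = 3/4·(g−p) = 3/4·(17,1) = (12.7500,0.7500)
o1: d²=250 > ρ²=62 → inactive
o2: d²=13 ≤ ρ²=62; F_rep = 33·(3,2)/13² = (0.5858,0.3905)
o3: d²=49 ≤ ρ²=62; F_rep = 33·(0,-7)/49² = (0.0000,-0.0962)
o4: d²=325 > ρ²=62 → inactive
F = F_att + ΣF_rep = (13.3358,1.0443)
p' = p + 1/4·F = (-4.6661,2.2611)

Fx=13.3358 Fy=1.0443 x'=-4.6661 y'=2.2611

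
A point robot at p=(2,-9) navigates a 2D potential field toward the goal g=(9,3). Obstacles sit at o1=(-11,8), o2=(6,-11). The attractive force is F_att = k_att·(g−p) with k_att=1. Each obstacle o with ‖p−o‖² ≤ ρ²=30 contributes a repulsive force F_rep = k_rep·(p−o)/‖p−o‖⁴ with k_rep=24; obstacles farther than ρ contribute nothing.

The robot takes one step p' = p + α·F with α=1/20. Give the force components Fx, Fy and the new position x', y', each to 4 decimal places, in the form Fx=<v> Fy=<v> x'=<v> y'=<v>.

F_att = 1·(g−p) = 1·(7,12) = (7.0000,12.0000)
o1: d²=458 > ρ²=30 → inactive
o2: d²=20 ≤ ρ²=30; F_rep = 24·(-4,2)/20² = (-0.2400,0.1200)
F = F_att + ΣF_rep = (6.7600,12.1200)
p' = p + 1/20·F = (2.3380,-8.3940)

Fx=6.7600 Fy=12.1200 x'=2.3380 y'=-8.3940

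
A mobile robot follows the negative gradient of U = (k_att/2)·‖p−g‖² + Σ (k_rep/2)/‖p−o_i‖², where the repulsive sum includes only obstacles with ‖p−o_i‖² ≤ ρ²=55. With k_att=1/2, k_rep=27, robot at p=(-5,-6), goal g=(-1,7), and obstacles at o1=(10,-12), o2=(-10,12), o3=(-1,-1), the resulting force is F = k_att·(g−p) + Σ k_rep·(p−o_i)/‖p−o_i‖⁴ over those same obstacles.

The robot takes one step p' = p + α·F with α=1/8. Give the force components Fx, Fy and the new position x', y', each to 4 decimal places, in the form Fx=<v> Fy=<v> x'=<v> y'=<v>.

F_att = 1/2·(g−p) = 1/2·(4,13) = (2.0000,6.5000)
o1: d²=261 > ρ²=55 → inactive
o2: d²=349 > ρ²=55 → inactive
o3: d²=41 ≤ ρ²=55; F_rep = 27·(-4,-5)/41² = (-0.0642,-0.0803)
F = F_att + ΣF_rep = (1.9358,6.4197)
p' = p + 1/8·F = (-4.7580,-5.1975)

Fx=1.9358 Fy=6.4197 x'=-4.7580 y'=-5.1975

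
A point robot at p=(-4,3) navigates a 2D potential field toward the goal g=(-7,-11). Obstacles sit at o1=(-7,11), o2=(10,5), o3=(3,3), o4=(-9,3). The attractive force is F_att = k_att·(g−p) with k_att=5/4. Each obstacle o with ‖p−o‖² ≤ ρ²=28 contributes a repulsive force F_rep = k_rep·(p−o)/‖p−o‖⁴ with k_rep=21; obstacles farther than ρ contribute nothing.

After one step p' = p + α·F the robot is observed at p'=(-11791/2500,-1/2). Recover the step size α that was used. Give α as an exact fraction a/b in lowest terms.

F_att = 5/4·(g−p) = 5/4·(-3,-14) = (-3.7500,-17.5000)
o1: d²=73 > ρ²=28 → inactive
o2: d²=200 > ρ²=28 → inactive
o3: d²=49 > ρ²=28 → inactive
o4: d²=25 ≤ ρ²=28; F_rep = 21·(5,0)/25² = (0.1680,0.0000)
F = F_att + ΣF_rep = (-3.5820,-17.5000)
Δp = p'−p = (-0.7164,-3.5000); α = Δx/Fx = (-1791/2500) / (-1791/500) = 1/5
check: Δy/Fy = (-7/2) / (-35/2) = 1/5 ✓

α = 1/5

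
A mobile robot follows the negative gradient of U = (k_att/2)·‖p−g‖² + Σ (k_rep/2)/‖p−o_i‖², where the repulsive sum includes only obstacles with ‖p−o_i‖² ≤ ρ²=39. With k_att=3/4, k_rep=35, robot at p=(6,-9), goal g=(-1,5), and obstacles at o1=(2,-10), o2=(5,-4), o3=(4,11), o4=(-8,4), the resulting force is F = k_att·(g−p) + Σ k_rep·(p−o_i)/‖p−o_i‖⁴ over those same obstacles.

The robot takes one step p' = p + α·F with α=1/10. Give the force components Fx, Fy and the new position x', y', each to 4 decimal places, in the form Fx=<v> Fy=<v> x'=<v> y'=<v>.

F_att = 3/4·(g−p) = 3/4·(-7,14) = (-5.2500,10.5000)
o1: d²=17 ≤ ρ²=39; F_rep = 35·(4,1)/17² = (0.4844,0.1211)
o2: d²=26 ≤ ρ²=39; F_rep = 35·(1,-5)/26² = (0.0518,-0.2589)
o3: d²=404 > ρ²=39 → inactive
o4: d²=365 > ρ²=39 → inactive
F = F_att + ΣF_rep = (-4.7138,10.3622)
p' = p + 1/10·F = (5.5286,-7.9638)

Fx=-4.7138 Fy=10.3622 x'=5.5286 y'=-7.9638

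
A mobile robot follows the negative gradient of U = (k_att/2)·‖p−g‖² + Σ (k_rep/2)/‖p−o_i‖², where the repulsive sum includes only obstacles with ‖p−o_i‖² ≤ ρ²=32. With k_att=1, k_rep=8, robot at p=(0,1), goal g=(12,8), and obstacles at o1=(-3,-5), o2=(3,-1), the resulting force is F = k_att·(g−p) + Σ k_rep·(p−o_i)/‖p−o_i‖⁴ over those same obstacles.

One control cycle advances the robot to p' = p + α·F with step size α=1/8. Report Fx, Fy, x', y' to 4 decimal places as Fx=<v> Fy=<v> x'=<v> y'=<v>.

F_att = 1·(g−p) = 1·(12,7) = (12.0000,7.0000)
o1: d²=45 > ρ²=32 → inactive
o2: d²=13 ≤ ρ²=32; F_rep = 8·(-3,2)/13² = (-0.1420,0.0947)
F = F_att + ΣF_rep = (11.8580,7.0947)
p' = p + 1/8·F = (1.4822,1.8868)

Fx=11.8580 Fy=7.0947 x'=1.4822 y'=1.8868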